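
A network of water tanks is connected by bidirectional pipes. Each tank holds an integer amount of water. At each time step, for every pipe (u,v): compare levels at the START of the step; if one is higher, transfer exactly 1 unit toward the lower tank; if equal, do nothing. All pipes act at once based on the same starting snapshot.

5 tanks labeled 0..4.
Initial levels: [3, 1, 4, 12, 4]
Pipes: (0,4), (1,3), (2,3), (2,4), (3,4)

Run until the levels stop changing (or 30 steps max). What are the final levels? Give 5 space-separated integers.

Step 1: flows [4->0,3->1,3->2,2=4,3->4] -> levels [4 2 5 9 4]
Step 2: flows [0=4,3->1,3->2,2->4,3->4] -> levels [4 3 5 6 6]
Step 3: flows [4->0,3->1,3->2,4->2,3=4] -> levels [5 4 7 4 4]
Step 4: flows [0->4,1=3,2->3,2->4,3=4] -> levels [4 4 5 5 6]
Step 5: flows [4->0,3->1,2=3,4->2,4->3] -> levels [5 5 6 5 3]
Step 6: flows [0->4,1=3,2->3,2->4,3->4] -> levels [4 5 4 5 6]
Step 7: flows [4->0,1=3,3->2,4->2,4->3] -> levels [5 5 6 5 3]
  -> period-2 cycle: step 7 state = step 5 state; never stabilizes
  -> state at step 30: (30-5) mod 2 = 1, same as step 6 -> [4 5 4 5 6]

Answer: 4 5 4 5 6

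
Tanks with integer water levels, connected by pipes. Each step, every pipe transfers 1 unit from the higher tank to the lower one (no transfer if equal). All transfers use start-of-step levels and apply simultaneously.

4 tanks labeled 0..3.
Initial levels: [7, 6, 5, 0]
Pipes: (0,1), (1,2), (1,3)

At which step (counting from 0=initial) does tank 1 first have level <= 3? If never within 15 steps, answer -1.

Step 1: flows [0->1,1->2,1->3] -> levels [6 5 6 1]
Step 2: flows [0->1,2->1,1->3] -> levels [5 6 5 2]
Step 3: flows [1->0,1->2,1->3] -> levels [6 3 6 3]
Tank 1 first reaches <=3 at step 3

Answer: 3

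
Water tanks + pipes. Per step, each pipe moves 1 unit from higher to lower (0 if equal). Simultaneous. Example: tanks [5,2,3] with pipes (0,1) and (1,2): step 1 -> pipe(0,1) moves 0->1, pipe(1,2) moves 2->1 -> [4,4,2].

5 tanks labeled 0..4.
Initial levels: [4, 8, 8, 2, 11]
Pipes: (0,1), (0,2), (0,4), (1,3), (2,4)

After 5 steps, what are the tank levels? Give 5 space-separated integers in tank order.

Step 1: flows [1->0,2->0,4->0,1->3,4->2] -> levels [7 6 8 3 9]
Step 2: flows [0->1,2->0,4->0,1->3,4->2] -> levels [8 6 8 4 7]
Step 3: flows [0->1,0=2,0->4,1->3,2->4] -> levels [6 6 7 5 9]
Step 4: flows [0=1,2->0,4->0,1->3,4->2] -> levels [8 5 7 6 7]
Step 5: flows [0->1,0->2,0->4,3->1,2=4] -> levels [5 7 8 5 8]

Answer: 5 7 8 5 8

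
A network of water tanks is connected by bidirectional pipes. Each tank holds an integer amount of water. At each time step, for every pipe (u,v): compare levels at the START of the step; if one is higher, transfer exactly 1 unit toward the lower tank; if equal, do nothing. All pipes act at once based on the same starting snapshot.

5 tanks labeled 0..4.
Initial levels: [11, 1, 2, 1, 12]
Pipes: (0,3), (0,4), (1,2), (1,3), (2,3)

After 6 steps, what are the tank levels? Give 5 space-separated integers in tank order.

Step 1: flows [0->3,4->0,2->1,1=3,2->3] -> levels [11 2 0 3 11]
Step 2: flows [0->3,0=4,1->2,3->1,3->2] -> levels [10 2 2 2 11]
Step 3: flows [0->3,4->0,1=2,1=3,2=3] -> levels [10 2 2 3 10]
Step 4: flows [0->3,0=4,1=2,3->1,3->2] -> levels [9 3 3 2 10]
Step 5: flows [0->3,4->0,1=2,1->3,2->3] -> levels [9 2 2 5 9]
Step 6: flows [0->3,0=4,1=2,3->1,3->2] -> levels [8 3 3 4 9]

Answer: 8 3 3 4 9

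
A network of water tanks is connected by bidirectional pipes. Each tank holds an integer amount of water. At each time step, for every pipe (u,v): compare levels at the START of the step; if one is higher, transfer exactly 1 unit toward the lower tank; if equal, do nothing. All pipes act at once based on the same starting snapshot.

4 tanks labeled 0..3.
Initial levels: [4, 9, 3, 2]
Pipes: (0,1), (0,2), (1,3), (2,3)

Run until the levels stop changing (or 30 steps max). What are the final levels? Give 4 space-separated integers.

Step 1: flows [1->0,0->2,1->3,2->3] -> levels [4 7 3 4]
Step 2: flows [1->0,0->2,1->3,3->2] -> levels [4 5 5 4]
Step 3: flows [1->0,2->0,1->3,2->3] -> levels [6 3 3 6]
Step 4: flows [0->1,0->2,3->1,3->2] -> levels [4 5 5 4]
  -> period-2 cycle: step 4 state = step 2 state; never stabilizes
  -> state at step 30: (30-2) mod 2 = 0, same as step 2 -> [4 5 5 4]

Answer: 4 5 5 4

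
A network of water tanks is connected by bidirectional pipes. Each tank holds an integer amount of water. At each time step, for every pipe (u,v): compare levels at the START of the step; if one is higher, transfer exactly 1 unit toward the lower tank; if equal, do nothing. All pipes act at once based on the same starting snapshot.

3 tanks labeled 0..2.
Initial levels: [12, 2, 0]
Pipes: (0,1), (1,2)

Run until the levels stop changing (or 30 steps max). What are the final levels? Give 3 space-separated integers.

Step 1: flows [0->1,1->2] -> levels [11 2 1]
Step 2: flows [0->1,1->2] -> levels [10 2 2]
Step 3: flows [0->1,1=2] -> levels [9 3 2]
Step 4: flows [0->1,1->2] -> levels [8 3 3]
Step 5: flows [0->1,1=2] -> levels [7 4 3]
Step 6: flows [0->1,1->2] -> levels [6 4 4]
Step 7: flows [0->1,1=2] -> levels [5 5 4]
Step 8: flows [0=1,1->2] -> levels [5 4 5]
Step 9: flows [0->1,2->1] -> levels [4 6 4]
Step 10: flows [1->0,1->2] -> levels [5 4 5]
  -> period-2 cycle: step 10 state = step 8 state; never stabilizes
  -> state at step 30: (30-8) mod 2 = 0, same as step 8 -> [5 4 5]

Answer: 5 4 5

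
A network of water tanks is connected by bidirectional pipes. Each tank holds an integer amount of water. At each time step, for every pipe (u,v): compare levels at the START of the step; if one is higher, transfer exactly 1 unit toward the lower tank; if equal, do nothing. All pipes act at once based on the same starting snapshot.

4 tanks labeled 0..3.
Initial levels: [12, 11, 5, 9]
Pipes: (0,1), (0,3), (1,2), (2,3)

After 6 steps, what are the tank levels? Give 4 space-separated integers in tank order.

Answer: 10 8 11 8

Derivation:
Step 1: flows [0->1,0->3,1->2,3->2] -> levels [10 11 7 9]
Step 2: flows [1->0,0->3,1->2,3->2] -> levels [10 9 9 9]
Step 3: flows [0->1,0->3,1=2,2=3] -> levels [8 10 9 10]
Step 4: flows [1->0,3->0,1->2,3->2] -> levels [10 8 11 8]
Step 5: flows [0->1,0->3,2->1,2->3] -> levels [8 10 9 10]
  -> period-2 cycle: step 5 state = step 3 state
  -> state at step 6: (6-3) mod 2 = 1, same as step 4 -> [10 8 11 8]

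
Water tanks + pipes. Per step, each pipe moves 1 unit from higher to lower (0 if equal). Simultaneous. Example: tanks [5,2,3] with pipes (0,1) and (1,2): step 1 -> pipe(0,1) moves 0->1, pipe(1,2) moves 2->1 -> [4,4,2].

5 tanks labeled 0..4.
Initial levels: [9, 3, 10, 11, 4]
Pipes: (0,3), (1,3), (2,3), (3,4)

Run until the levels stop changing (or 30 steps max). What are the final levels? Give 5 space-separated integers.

Step 1: flows [3->0,3->1,3->2,3->4] -> levels [10 4 11 7 5]
Step 2: flows [0->3,3->1,2->3,3->4] -> levels [9 5 10 7 6]
Step 3: flows [0->3,3->1,2->3,3->4] -> levels [8 6 9 7 7]
Step 4: flows [0->3,3->1,2->3,3=4] -> levels [7 7 8 8 7]
Step 5: flows [3->0,3->1,2=3,3->4] -> levels [8 8 8 5 8]
Step 6: flows [0->3,1->3,2->3,4->3] -> levels [7 7 7 9 7]
Step 7: flows [3->0,3->1,3->2,3->4] -> levels [8 8 8 5 8]
  -> period-2 cycle: step 7 state = step 5 state; never stabilizes
  -> state at step 30: (30-5) mod 2 = 1, same as step 6 -> [7 7 7 9 7]

Answer: 7 7 7 9 7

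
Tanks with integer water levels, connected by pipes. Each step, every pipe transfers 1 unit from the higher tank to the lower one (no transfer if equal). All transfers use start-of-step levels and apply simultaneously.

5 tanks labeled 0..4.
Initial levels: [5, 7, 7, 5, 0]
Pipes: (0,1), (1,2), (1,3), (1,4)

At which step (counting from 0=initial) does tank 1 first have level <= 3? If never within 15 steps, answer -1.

Step 1: flows [1->0,1=2,1->3,1->4] -> levels [6 4 7 6 1]
Step 2: flows [0->1,2->1,3->1,1->4] -> levels [5 6 6 5 2]
Step 3: flows [1->0,1=2,1->3,1->4] -> levels [6 3 6 6 3]
Tank 1 first reaches <=3 at step 3

Answer: 3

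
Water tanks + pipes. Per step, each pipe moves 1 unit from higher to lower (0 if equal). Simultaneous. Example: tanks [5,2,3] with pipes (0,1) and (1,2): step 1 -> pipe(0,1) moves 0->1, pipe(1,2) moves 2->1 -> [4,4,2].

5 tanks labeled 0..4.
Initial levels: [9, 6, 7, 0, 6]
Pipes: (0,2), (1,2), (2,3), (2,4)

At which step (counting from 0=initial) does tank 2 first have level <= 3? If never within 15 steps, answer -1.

Answer: -1

Derivation:
Step 1: flows [0->2,2->1,2->3,2->4] -> levels [8 7 5 1 7]
Step 2: flows [0->2,1->2,2->3,4->2] -> levels [7 6 7 2 6]
Step 3: flows [0=2,2->1,2->3,2->4] -> levels [7 7 4 3 7]
Step 4: flows [0->2,1->2,2->3,4->2] -> levels [6 6 6 4 6]
Step 5: flows [0=2,1=2,2->3,2=4] -> levels [6 6 5 5 6]
Step 6: flows [0->2,1->2,2=3,4->2] -> levels [5 5 8 5 5]
Step 7: flows [2->0,2->1,2->3,2->4] -> levels [6 6 4 6 6]
Step 8: flows [0->2,1->2,3->2,4->2] -> levels [5 5 8 5 5]
  -> period-2 cycle (repeats step 6); tank 2 never drops to <=3
Tank 2 never reaches <=3 within 15 steps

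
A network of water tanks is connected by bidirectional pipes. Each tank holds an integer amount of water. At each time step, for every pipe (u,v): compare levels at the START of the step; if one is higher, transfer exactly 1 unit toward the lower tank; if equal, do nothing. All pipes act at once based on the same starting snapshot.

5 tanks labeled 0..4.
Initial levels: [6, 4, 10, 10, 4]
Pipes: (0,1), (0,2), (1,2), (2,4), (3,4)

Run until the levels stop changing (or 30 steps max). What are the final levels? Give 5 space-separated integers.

Step 1: flows [0->1,2->0,2->1,2->4,3->4] -> levels [6 6 7 9 6]
Step 2: flows [0=1,2->0,2->1,2->4,3->4] -> levels [7 7 4 8 8]
Step 3: flows [0=1,0->2,1->2,4->2,3=4] -> levels [6 6 7 8 7]
Step 4: flows [0=1,2->0,2->1,2=4,3->4] -> levels [7 7 5 7 8]
Step 5: flows [0=1,0->2,1->2,4->2,4->3] -> levels [6 6 8 8 6]
Step 6: flows [0=1,2->0,2->1,2->4,3->4] -> levels [7 7 5 7 8]
  -> period-2 cycle: step 6 state = step 4 state; never stabilizes
  -> state at step 30: (30-4) mod 2 = 0, same as step 4 -> [7 7 5 7 8]

Answer: 7 7 5 7 8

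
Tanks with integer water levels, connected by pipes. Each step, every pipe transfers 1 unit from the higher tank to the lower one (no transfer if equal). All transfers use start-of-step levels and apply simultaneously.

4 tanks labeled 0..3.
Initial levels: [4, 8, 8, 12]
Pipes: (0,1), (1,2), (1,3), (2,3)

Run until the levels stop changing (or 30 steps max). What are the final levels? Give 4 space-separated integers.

Answer: 7 9 8 8

Derivation:
Step 1: flows [1->0,1=2,3->1,3->2] -> levels [5 8 9 10]
Step 2: flows [1->0,2->1,3->1,3->2] -> levels [6 9 9 8]
Step 3: flows [1->0,1=2,1->3,2->3] -> levels [7 7 8 10]
Step 4: flows [0=1,2->1,3->1,3->2] -> levels [7 9 8 8]
Step 5: flows [1->0,1->2,1->3,2=3] -> levels [8 6 9 9]
Step 6: flows [0->1,2->1,3->1,2=3] -> levels [7 9 8 8]
  -> period-2 cycle: step 6 state = step 4 state; never stabilizes
  -> state at step 30: (30-4) mod 2 = 0, same as step 4 -> [7 9 8 8]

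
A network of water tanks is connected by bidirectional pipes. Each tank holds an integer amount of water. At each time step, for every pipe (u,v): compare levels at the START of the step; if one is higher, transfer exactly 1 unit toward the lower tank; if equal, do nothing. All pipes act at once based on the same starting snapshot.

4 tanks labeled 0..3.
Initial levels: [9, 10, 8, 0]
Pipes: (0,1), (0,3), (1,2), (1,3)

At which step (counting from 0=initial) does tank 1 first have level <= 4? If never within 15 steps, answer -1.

Answer: -1

Derivation:
Step 1: flows [1->0,0->3,1->2,1->3] -> levels [9 7 9 2]
Step 2: flows [0->1,0->3,2->1,1->3] -> levels [7 8 8 4]
Step 3: flows [1->0,0->3,1=2,1->3] -> levels [7 6 8 6]
Step 4: flows [0->1,0->3,2->1,1=3] -> levels [5 8 7 7]
Step 5: flows [1->0,3->0,1->2,1->3] -> levels [7 5 8 7]
Step 6: flows [0->1,0=3,2->1,3->1] -> levels [6 8 7 6]
Step 7: flows [1->0,0=3,1->2,1->3] -> levels [7 5 8 7]
  -> period-2 cycle (repeats step 5); tank 1 never drops to <=4
Tank 1 never reaches <=4 within 15 steps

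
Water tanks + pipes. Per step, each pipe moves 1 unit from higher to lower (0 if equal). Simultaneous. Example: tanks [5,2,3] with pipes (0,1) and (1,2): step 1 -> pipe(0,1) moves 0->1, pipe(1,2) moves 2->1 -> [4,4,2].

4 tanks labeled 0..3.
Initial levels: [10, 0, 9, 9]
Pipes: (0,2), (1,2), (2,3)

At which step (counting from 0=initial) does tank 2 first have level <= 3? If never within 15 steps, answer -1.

Step 1: flows [0->2,2->1,2=3] -> levels [9 1 9 9]
Step 2: flows [0=2,2->1,2=3] -> levels [9 2 8 9]
Step 3: flows [0->2,2->1,3->2] -> levels [8 3 9 8]
Step 4: flows [2->0,2->1,2->3] -> levels [9 4 6 9]
Step 5: flows [0->2,2->1,3->2] -> levels [8 5 7 8]
Step 6: flows [0->2,2->1,3->2] -> levels [7 6 8 7]
Step 7: flows [2->0,2->1,2->3] -> levels [8 7 5 8]
Step 8: flows [0->2,1->2,3->2] -> levels [7 6 8 7]
  -> period-2 cycle (repeats step 6); tank 2 never drops to <=3
Tank 2 never reaches <=3 within 15 steps

Answer: -1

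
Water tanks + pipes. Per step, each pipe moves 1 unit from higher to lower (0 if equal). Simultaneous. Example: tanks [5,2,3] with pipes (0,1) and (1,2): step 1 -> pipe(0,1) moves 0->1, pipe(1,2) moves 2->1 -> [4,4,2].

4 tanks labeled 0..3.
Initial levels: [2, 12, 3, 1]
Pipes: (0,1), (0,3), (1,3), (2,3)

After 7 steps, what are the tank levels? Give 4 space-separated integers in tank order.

Answer: 4 4 4 6

Derivation:
Step 1: flows [1->0,0->3,1->3,2->3] -> levels [2 10 2 4]
Step 2: flows [1->0,3->0,1->3,3->2] -> levels [4 8 3 3]
Step 3: flows [1->0,0->3,1->3,2=3] -> levels [4 6 3 5]
Step 4: flows [1->0,3->0,1->3,3->2] -> levels [6 4 4 4]
Step 5: flows [0->1,0->3,1=3,2=3] -> levels [4 5 4 5]
Step 6: flows [1->0,3->0,1=3,3->2] -> levels [6 4 5 3]
Step 7: flows [0->1,0->3,1->3,2->3] -> levels [4 4 4 6]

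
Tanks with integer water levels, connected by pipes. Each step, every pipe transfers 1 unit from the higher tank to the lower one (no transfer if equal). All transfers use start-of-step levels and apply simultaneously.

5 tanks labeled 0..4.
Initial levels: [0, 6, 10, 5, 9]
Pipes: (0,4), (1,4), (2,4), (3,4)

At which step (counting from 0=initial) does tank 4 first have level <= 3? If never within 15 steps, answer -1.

Step 1: flows [4->0,4->1,2->4,4->3] -> levels [1 7 9 6 7]
Step 2: flows [4->0,1=4,2->4,4->3] -> levels [2 7 8 7 6]
Step 3: flows [4->0,1->4,2->4,3->4] -> levels [3 6 7 6 8]
Step 4: flows [4->0,4->1,4->2,4->3] -> levels [4 7 8 7 4]
Step 5: flows [0=4,1->4,2->4,3->4] -> levels [4 6 7 6 7]
Step 6: flows [4->0,4->1,2=4,4->3] -> levels [5 7 7 7 4]
Step 7: flows [0->4,1->4,2->4,3->4] -> levels [4 6 6 6 8]
Step 8: flows [4->0,4->1,4->2,4->3] -> levels [5 7 7 7 4]
  -> period-2 cycle (repeats step 6); tank 4 never drops to <=3
Tank 4 never reaches <=3 within 15 steps

Answer: -1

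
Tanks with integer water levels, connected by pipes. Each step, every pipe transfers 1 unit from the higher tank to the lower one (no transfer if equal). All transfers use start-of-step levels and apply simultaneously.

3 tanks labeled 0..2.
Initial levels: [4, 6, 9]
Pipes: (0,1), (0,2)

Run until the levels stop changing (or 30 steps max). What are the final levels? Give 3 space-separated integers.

Step 1: flows [1->0,2->0] -> levels [6 5 8]
Step 2: flows [0->1,2->0] -> levels [6 6 7]
Step 3: flows [0=1,2->0] -> levels [7 6 6]
Step 4: flows [0->1,0->2] -> levels [5 7 7]
Step 5: flows [1->0,2->0] -> levels [7 6 6]
  -> period-2 cycle: step 5 state = step 3 state; never stabilizes
  -> state at step 30: (30-3) mod 2 = 1, same as step 4 -> [5 7 7]

Answer: 5 7 7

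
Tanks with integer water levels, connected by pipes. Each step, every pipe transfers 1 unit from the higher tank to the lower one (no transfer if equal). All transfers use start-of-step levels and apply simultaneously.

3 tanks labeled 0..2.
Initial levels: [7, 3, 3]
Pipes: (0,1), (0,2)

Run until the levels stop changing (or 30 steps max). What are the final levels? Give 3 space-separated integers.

Step 1: flows [0->1,0->2] -> levels [5 4 4]
Step 2: flows [0->1,0->2] -> levels [3 5 5]
Step 3: flows [1->0,2->0] -> levels [5 4 4]
  -> period-2 cycle: step 3 state = step 1 state; never stabilizes
  -> state at step 30: (30-1) mod 2 = 1, same as step 2 -> [3 5 5]

Answer: 3 5 5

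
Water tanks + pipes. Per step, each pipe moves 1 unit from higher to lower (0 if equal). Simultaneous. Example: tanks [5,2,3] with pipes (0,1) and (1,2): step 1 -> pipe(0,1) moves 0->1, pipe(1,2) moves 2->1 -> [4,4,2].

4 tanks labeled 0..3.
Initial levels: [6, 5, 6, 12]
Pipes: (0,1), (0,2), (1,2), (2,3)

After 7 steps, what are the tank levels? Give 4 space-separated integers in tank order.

Step 1: flows [0->1,0=2,2->1,3->2] -> levels [5 7 6 11]
Step 2: flows [1->0,2->0,1->2,3->2] -> levels [7 5 7 10]
Step 3: flows [0->1,0=2,2->1,3->2] -> levels [6 7 7 9]
Step 4: flows [1->0,2->0,1=2,3->2] -> levels [8 6 7 8]
Step 5: flows [0->1,0->2,2->1,3->2] -> levels [6 8 8 7]
Step 6: flows [1->0,2->0,1=2,2->3] -> levels [8 7 6 8]
Step 7: flows [0->1,0->2,1->2,3->2] -> levels [6 7 9 7]

Answer: 6 7 9 7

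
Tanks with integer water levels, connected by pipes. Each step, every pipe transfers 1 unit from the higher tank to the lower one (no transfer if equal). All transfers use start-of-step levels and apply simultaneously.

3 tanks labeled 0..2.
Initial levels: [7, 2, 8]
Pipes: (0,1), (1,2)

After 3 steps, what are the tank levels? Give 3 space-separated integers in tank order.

Step 1: flows [0->1,2->1] -> levels [6 4 7]
Step 2: flows [0->1,2->1] -> levels [5 6 6]
Step 3: flows [1->0,1=2] -> levels [6 5 6]

Answer: 6 5 6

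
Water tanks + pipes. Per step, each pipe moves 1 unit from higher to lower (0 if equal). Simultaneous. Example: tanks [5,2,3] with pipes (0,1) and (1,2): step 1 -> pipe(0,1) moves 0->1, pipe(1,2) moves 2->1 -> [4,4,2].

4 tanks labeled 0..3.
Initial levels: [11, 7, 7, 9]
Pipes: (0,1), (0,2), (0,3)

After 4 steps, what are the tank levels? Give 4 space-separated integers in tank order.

Answer: 10 8 8 8

Derivation:
Step 1: flows [0->1,0->2,0->3] -> levels [8 8 8 10]
Step 2: flows [0=1,0=2,3->0] -> levels [9 8 8 9]
Step 3: flows [0->1,0->2,0=3] -> levels [7 9 9 9]
Step 4: flows [1->0,2->0,3->0] -> levels [10 8 8 8]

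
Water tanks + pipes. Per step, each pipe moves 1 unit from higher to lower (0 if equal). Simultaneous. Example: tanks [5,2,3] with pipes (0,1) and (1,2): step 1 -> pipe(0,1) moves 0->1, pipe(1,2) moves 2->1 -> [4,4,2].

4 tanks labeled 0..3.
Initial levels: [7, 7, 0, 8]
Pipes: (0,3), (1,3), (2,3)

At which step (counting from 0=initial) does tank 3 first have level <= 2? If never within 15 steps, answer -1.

Step 1: flows [3->0,3->1,3->2] -> levels [8 8 1 5]
Step 2: flows [0->3,1->3,3->2] -> levels [7 7 2 6]
Step 3: flows [0->3,1->3,3->2] -> levels [6 6 3 7]
Step 4: flows [3->0,3->1,3->2] -> levels [7 7 4 4]
Step 5: flows [0->3,1->3,2=3] -> levels [6 6 4 6]
Step 6: flows [0=3,1=3,3->2] -> levels [6 6 5 5]
Step 7: flows [0->3,1->3,2=3] -> levels [5 5 5 7]
Step 8: flows [3->0,3->1,3->2] -> levels [6 6 6 4]
Step 9: flows [0->3,1->3,2->3] -> levels [5 5 5 7]
  -> period-2 cycle (repeats step 7); tank 3 never drops to <=2
Tank 3 never reaches <=2 within 15 steps

Answer: -1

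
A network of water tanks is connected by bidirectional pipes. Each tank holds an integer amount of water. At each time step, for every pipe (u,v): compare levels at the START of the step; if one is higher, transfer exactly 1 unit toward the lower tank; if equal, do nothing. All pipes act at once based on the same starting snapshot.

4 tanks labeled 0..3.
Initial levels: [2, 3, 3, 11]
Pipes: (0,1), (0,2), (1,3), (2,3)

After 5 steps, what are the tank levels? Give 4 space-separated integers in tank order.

Answer: 4 6 6 3

Derivation:
Step 1: flows [1->0,2->0,3->1,3->2] -> levels [4 3 3 9]
Step 2: flows [0->1,0->2,3->1,3->2] -> levels [2 5 5 7]
Step 3: flows [1->0,2->0,3->1,3->2] -> levels [4 5 5 5]
Step 4: flows [1->0,2->0,1=3,2=3] -> levels [6 4 4 5]
Step 5: flows [0->1,0->2,3->1,3->2] -> levels [4 6 6 3]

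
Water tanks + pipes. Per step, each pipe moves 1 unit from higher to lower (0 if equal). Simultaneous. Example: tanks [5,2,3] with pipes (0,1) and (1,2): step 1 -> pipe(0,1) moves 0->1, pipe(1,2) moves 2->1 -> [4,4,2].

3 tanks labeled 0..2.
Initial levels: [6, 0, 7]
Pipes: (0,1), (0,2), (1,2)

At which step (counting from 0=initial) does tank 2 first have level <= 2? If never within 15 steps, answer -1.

Answer: -1

Derivation:
Step 1: flows [0->1,2->0,2->1] -> levels [6 2 5]
Step 2: flows [0->1,0->2,2->1] -> levels [4 4 5]
Step 3: flows [0=1,2->0,2->1] -> levels [5 5 3]
Step 4: flows [0=1,0->2,1->2] -> levels [4 4 5]
  -> period-2 cycle (repeats step 2); tank 2 never drops to <=2
Tank 2 never reaches <=2 within 15 steps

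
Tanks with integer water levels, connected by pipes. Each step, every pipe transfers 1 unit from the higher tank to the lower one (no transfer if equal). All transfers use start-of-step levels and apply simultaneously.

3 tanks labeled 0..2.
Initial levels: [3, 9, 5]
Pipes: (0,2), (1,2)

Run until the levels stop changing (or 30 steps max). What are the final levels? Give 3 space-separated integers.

Step 1: flows [2->0,1->2] -> levels [4 8 5]
Step 2: flows [2->0,1->2] -> levels [5 7 5]
Step 3: flows [0=2,1->2] -> levels [5 6 6]
Step 4: flows [2->0,1=2] -> levels [6 6 5]
Step 5: flows [0->2,1->2] -> levels [5 5 7]
Step 6: flows [2->0,2->1] -> levels [6 6 5]
  -> period-2 cycle: step 6 state = step 4 state; never stabilizes
  -> state at step 30: (30-4) mod 2 = 0, same as step 4 -> [6 6 5]

Answer: 6 6 5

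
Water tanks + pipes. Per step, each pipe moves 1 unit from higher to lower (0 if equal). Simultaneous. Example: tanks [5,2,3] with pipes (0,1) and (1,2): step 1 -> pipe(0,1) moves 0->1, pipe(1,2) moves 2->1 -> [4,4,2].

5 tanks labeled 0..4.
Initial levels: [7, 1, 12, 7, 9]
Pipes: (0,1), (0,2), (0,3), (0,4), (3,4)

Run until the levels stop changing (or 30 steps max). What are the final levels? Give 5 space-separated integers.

Step 1: flows [0->1,2->0,0=3,4->0,4->3] -> levels [8 2 11 8 7]
Step 2: flows [0->1,2->0,0=3,0->4,3->4] -> levels [7 3 10 7 9]
Step 3: flows [0->1,2->0,0=3,4->0,4->3] -> levels [8 4 9 8 7]
Step 4: flows [0->1,2->0,0=3,0->4,3->4] -> levels [7 5 8 7 9]
Step 5: flows [0->1,2->0,0=3,4->0,4->3] -> levels [8 6 7 8 7]
Step 6: flows [0->1,0->2,0=3,0->4,3->4] -> levels [5 7 8 7 9]
Step 7: flows [1->0,2->0,3->0,4->0,4->3] -> levels [9 6 7 7 7]
Step 8: flows [0->1,0->2,0->3,0->4,3=4] -> levels [5 7 8 8 8]
Step 9: flows [1->0,2->0,3->0,4->0,3=4] -> levels [9 6 7 7 7]
  -> period-2 cycle: step 9 state = step 7 state; never stabilizes
  -> state at step 30: (30-7) mod 2 = 1, same as step 8 -> [5 7 8 8 8]

Answer: 5 7 8 8 8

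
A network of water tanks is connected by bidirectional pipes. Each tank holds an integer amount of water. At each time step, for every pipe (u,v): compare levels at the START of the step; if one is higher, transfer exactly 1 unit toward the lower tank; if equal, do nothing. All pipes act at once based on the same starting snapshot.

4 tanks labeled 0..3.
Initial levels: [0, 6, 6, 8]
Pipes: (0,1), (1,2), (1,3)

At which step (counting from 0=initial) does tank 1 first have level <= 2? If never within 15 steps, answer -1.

Step 1: flows [1->0,1=2,3->1] -> levels [1 6 6 7]
Step 2: flows [1->0,1=2,3->1] -> levels [2 6 6 6]
Step 3: flows [1->0,1=2,1=3] -> levels [3 5 6 6]
Step 4: flows [1->0,2->1,3->1] -> levels [4 6 5 5]
Step 5: flows [1->0,1->2,1->3] -> levels [5 3 6 6]
Step 6: flows [0->1,2->1,3->1] -> levels [4 6 5 5]
  -> period-2 cycle (repeats step 4); tank 1 never drops to <=2
Tank 1 never reaches <=2 within 15 steps

Answer: -1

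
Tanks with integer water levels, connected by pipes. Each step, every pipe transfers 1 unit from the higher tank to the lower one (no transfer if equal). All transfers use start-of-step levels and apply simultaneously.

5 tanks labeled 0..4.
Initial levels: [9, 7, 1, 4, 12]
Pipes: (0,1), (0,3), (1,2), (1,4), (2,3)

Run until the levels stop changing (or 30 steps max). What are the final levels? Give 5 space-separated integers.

Answer: 7 6 7 5 8

Derivation:
Step 1: flows [0->1,0->3,1->2,4->1,3->2] -> levels [7 8 3 4 11]
Step 2: flows [1->0,0->3,1->2,4->1,3->2] -> levels [7 7 5 4 10]
Step 3: flows [0=1,0->3,1->2,4->1,2->3] -> levels [6 7 5 6 9]
Step 4: flows [1->0,0=3,1->2,4->1,3->2] -> levels [7 6 7 5 8]
Step 5: flows [0->1,0->3,2->1,4->1,2->3] -> levels [5 9 5 7 7]
Step 6: flows [1->0,3->0,1->2,1->4,3->2] -> levels [7 6 7 5 8]
  -> period-2 cycle: step 6 state = step 4 state; never stabilizes
  -> state at step 30: (30-4) mod 2 = 0, same as step 4 -> [7 6 7 5 8]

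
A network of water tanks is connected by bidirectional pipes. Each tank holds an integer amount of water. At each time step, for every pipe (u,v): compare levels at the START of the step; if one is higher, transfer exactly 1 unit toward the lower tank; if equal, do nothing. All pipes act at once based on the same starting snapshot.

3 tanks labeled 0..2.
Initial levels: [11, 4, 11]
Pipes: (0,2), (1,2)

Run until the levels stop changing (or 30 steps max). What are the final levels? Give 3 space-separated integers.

Answer: 8 8 10

Derivation:
Step 1: flows [0=2,2->1] -> levels [11 5 10]
Step 2: flows [0->2,2->1] -> levels [10 6 10]
Step 3: flows [0=2,2->1] -> levels [10 7 9]
Step 4: flows [0->2,2->1] -> levels [9 8 9]
Step 5: flows [0=2,2->1] -> levels [9 9 8]
Step 6: flows [0->2,1->2] -> levels [8 8 10]
Step 7: flows [2->0,2->1] -> levels [9 9 8]
  -> period-2 cycle: step 7 state = step 5 state; never stabilizes
  -> state at step 30: (30-5) mod 2 = 1, same as step 6 -> [8 8 10]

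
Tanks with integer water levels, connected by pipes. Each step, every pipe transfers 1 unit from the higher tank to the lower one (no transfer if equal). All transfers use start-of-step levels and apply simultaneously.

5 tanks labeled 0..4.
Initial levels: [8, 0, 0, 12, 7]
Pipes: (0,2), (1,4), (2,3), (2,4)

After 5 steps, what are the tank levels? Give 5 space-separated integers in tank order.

Step 1: flows [0->2,4->1,3->2,4->2] -> levels [7 1 3 11 5]
Step 2: flows [0->2,4->1,3->2,4->2] -> levels [6 2 6 10 3]
Step 3: flows [0=2,4->1,3->2,2->4] -> levels [6 3 6 9 3]
Step 4: flows [0=2,1=4,3->2,2->4] -> levels [6 3 6 8 4]
Step 5: flows [0=2,4->1,3->2,2->4] -> levels [6 4 6 7 4]

Answer: 6 4 6 7 4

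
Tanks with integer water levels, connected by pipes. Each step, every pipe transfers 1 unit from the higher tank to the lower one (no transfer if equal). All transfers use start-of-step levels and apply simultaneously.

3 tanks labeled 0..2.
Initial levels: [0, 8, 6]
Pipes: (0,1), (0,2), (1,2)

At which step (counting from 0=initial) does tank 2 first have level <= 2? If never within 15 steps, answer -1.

Step 1: flows [1->0,2->0,1->2] -> levels [2 6 6]
Step 2: flows [1->0,2->0,1=2] -> levels [4 5 5]
Step 3: flows [1->0,2->0,1=2] -> levels [6 4 4]
Step 4: flows [0->1,0->2,1=2] -> levels [4 5 5]
  -> period-2 cycle (repeats step 2); tank 2 never drops to <=2
Tank 2 never reaches <=2 within 15 steps

Answer: -1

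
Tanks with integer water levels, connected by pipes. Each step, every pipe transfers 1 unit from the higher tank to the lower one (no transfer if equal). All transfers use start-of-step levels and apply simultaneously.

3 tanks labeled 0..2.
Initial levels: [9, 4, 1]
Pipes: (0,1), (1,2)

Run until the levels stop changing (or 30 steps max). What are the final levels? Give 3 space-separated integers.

Step 1: flows [0->1,1->2] -> levels [8 4 2]
Step 2: flows [0->1,1->2] -> levels [7 4 3]
Step 3: flows [0->1,1->2] -> levels [6 4 4]
Step 4: flows [0->1,1=2] -> levels [5 5 4]
Step 5: flows [0=1,1->2] -> levels [5 4 5]
Step 6: flows [0->1,2->1] -> levels [4 6 4]
Step 7: flows [1->0,1->2] -> levels [5 4 5]
  -> period-2 cycle: step 7 state = step 5 state; never stabilizes
  -> state at step 30: (30-5) mod 2 = 1, same as step 6 -> [4 6 4]

Answer: 4 6 4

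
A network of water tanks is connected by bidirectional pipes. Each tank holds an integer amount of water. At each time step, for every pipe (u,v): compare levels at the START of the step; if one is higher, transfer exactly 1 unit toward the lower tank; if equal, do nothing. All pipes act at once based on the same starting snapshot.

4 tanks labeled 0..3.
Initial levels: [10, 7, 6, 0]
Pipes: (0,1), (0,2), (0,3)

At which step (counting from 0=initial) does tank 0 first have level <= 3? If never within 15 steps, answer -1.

Step 1: flows [0->1,0->2,0->3] -> levels [7 8 7 1]
Step 2: flows [1->0,0=2,0->3] -> levels [7 7 7 2]
Step 3: flows [0=1,0=2,0->3] -> levels [6 7 7 3]
Step 4: flows [1->0,2->0,0->3] -> levels [7 6 6 4]
Step 5: flows [0->1,0->2,0->3] -> levels [4 7 7 5]
Step 6: flows [1->0,2->0,3->0] -> levels [7 6 6 4]
  -> period-2 cycle (repeats step 4); tank 0 never drops to <=3
Tank 0 never reaches <=3 within 15 steps

Answer: -1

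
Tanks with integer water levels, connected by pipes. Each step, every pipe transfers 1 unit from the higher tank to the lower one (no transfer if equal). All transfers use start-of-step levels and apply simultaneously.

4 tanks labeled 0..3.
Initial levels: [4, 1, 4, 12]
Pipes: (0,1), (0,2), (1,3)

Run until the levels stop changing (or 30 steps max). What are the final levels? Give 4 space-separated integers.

Step 1: flows [0->1,0=2,3->1] -> levels [3 3 4 11]
Step 2: flows [0=1,2->0,3->1] -> levels [4 4 3 10]
Step 3: flows [0=1,0->2,3->1] -> levels [3 5 4 9]
Step 4: flows [1->0,2->0,3->1] -> levels [5 5 3 8]
Step 5: flows [0=1,0->2,3->1] -> levels [4 6 4 7]
Step 6: flows [1->0,0=2,3->1] -> levels [5 6 4 6]
Step 7: flows [1->0,0->2,1=3] -> levels [5 5 5 6]
Step 8: flows [0=1,0=2,3->1] -> levels [5 6 5 5]
Step 9: flows [1->0,0=2,1->3] -> levels [6 4 5 6]
Step 10: flows [0->1,0->2,3->1] -> levels [4 6 6 5]
Step 11: flows [1->0,2->0,1->3] -> levels [6 4 5 6]
  -> period-2 cycle: step 11 state = step 9 state; never stabilizes
  -> state at step 30: (30-9) mod 2 = 1, same as step 10 -> [4 6 6 5]

Answer: 4 6 6 5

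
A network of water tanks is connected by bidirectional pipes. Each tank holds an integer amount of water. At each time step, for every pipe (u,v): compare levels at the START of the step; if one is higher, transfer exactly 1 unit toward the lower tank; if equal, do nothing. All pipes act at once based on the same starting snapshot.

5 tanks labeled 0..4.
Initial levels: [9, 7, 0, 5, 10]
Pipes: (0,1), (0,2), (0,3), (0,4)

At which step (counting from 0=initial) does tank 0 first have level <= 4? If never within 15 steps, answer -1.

Answer: 6

Derivation:
Step 1: flows [0->1,0->2,0->3,4->0] -> levels [7 8 1 6 9]
Step 2: flows [1->0,0->2,0->3,4->0] -> levels [7 7 2 7 8]
Step 3: flows [0=1,0->2,0=3,4->0] -> levels [7 7 3 7 7]
Step 4: flows [0=1,0->2,0=3,0=4] -> levels [6 7 4 7 7]
Step 5: flows [1->0,0->2,3->0,4->0] -> levels [8 6 5 6 6]
Step 6: flows [0->1,0->2,0->3,0->4] -> levels [4 7 6 7 7]
Tank 0 first reaches <=4 at step 6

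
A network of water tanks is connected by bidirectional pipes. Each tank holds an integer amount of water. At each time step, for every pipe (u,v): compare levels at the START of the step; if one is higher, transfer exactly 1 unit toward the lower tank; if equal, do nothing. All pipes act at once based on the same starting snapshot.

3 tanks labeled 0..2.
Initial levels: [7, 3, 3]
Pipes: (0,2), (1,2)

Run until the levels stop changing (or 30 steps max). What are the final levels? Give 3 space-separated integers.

Answer: 5 5 3

Derivation:
Step 1: flows [0->2,1=2] -> levels [6 3 4]
Step 2: flows [0->2,2->1] -> levels [5 4 4]
Step 3: flows [0->2,1=2] -> levels [4 4 5]
Step 4: flows [2->0,2->1] -> levels [5 5 3]
Step 5: flows [0->2,1->2] -> levels [4 4 5]
  -> period-2 cycle: step 5 state = step 3 state; never stabilizes
  -> state at step 30: (30-3) mod 2 = 1, same as step 4 -> [5 5 3]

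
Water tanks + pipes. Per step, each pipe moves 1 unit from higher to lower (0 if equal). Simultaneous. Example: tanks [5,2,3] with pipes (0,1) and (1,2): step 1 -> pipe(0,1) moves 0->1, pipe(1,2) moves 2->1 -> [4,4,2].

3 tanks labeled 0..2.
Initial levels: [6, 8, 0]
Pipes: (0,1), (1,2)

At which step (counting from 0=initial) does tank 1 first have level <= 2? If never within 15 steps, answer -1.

Answer: -1

Derivation:
Step 1: flows [1->0,1->2] -> levels [7 6 1]
Step 2: flows [0->1,1->2] -> levels [6 6 2]
Step 3: flows [0=1,1->2] -> levels [6 5 3]
Step 4: flows [0->1,1->2] -> levels [5 5 4]
Step 5: flows [0=1,1->2] -> levels [5 4 5]
Step 6: flows [0->1,2->1] -> levels [4 6 4]
Step 7: flows [1->0,1->2] -> levels [5 4 5]
  -> period-2 cycle (repeats step 5); tank 1 never drops to <=2
Tank 1 never reaches <=2 within 15 steps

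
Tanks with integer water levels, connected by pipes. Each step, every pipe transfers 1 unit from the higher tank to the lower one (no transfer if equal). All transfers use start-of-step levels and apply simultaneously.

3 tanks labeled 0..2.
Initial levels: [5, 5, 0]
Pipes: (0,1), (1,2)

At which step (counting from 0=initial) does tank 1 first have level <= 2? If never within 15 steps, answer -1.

Step 1: flows [0=1,1->2] -> levels [5 4 1]
Step 2: flows [0->1,1->2] -> levels [4 4 2]
Step 3: flows [0=1,1->2] -> levels [4 3 3]
Step 4: flows [0->1,1=2] -> levels [3 4 3]
Step 5: flows [1->0,1->2] -> levels [4 2 4]
Tank 1 first reaches <=2 at step 5

Answer: 5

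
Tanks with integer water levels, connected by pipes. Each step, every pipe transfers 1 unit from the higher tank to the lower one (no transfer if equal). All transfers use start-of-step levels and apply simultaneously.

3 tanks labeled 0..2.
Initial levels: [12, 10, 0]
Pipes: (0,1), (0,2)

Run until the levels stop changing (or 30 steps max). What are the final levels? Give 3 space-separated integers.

Answer: 8 7 7

Derivation:
Step 1: flows [0->1,0->2] -> levels [10 11 1]
Step 2: flows [1->0,0->2] -> levels [10 10 2]
Step 3: flows [0=1,0->2] -> levels [9 10 3]
Step 4: flows [1->0,0->2] -> levels [9 9 4]
Step 5: flows [0=1,0->2] -> levels [8 9 5]
Step 6: flows [1->0,0->2] -> levels [8 8 6]
Step 7: flows [0=1,0->2] -> levels [7 8 7]
Step 8: flows [1->0,0=2] -> levels [8 7 7]
Step 9: flows [0->1,0->2] -> levels [6 8 8]
Step 10: flows [1->0,2->0] -> levels [8 7 7]
  -> period-2 cycle: step 10 state = step 8 state; never stabilizes
  -> state at step 30: (30-8) mod 2 = 0, same as step 8 -> [8 7 7]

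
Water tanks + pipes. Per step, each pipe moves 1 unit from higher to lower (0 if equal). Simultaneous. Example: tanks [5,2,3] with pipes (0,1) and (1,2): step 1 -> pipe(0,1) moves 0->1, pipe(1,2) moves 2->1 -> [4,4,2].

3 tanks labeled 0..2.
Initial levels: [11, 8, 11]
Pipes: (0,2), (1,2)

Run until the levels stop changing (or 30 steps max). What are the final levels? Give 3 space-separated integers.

Answer: 10 10 10

Derivation:
Step 1: flows [0=2,2->1] -> levels [11 9 10]
Step 2: flows [0->2,2->1] -> levels [10 10 10]
Step 3: flows [0=2,1=2] -> levels [10 10 10]
  -> stable (no change)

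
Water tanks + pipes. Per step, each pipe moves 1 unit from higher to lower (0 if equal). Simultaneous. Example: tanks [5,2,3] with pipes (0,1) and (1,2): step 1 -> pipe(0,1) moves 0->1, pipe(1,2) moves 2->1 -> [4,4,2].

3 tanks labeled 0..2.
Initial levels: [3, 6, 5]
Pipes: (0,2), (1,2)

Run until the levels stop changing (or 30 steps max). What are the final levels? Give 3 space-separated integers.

Answer: 5 5 4

Derivation:
Step 1: flows [2->0,1->2] -> levels [4 5 5]
Step 2: flows [2->0,1=2] -> levels [5 5 4]
Step 3: flows [0->2,1->2] -> levels [4 4 6]
Step 4: flows [2->0,2->1] -> levels [5 5 4]
  -> period-2 cycle: step 4 state = step 2 state; never stabilizes
  -> state at step 30: (30-2) mod 2 = 0, same as step 2 -> [5 5 4]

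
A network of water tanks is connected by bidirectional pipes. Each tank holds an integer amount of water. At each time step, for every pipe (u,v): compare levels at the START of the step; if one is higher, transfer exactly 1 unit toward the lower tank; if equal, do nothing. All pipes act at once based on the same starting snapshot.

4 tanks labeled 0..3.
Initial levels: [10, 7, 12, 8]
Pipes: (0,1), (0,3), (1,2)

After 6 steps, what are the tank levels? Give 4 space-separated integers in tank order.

Answer: 10 9 10 8

Derivation:
Step 1: flows [0->1,0->3,2->1] -> levels [8 9 11 9]
Step 2: flows [1->0,3->0,2->1] -> levels [10 9 10 8]
Step 3: flows [0->1,0->3,2->1] -> levels [8 11 9 9]
Step 4: flows [1->0,3->0,1->2] -> levels [10 9 10 8]
  -> period-2 cycle: step 4 state = step 2 state
  -> state at step 6: (6-2) mod 2 = 0, same as step 2 -> [10 9 10 8]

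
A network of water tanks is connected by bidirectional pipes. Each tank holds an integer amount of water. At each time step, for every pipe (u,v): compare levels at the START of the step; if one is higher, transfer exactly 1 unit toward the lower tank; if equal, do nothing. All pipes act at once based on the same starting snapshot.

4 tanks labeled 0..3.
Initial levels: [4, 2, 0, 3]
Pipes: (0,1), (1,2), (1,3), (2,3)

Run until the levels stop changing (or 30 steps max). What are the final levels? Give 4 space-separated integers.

Step 1: flows [0->1,1->2,3->1,3->2] -> levels [3 3 2 1]
Step 2: flows [0=1,1->2,1->3,2->3] -> levels [3 1 2 3]
Step 3: flows [0->1,2->1,3->1,3->2] -> levels [2 4 2 1]
Step 4: flows [1->0,1->2,1->3,2->3] -> levels [3 1 2 3]
  -> period-2 cycle: step 4 state = step 2 state; never stabilizes
  -> state at step 30: (30-2) mod 2 = 0, same as step 2 -> [3 1 2 3]

Answer: 3 1 2 3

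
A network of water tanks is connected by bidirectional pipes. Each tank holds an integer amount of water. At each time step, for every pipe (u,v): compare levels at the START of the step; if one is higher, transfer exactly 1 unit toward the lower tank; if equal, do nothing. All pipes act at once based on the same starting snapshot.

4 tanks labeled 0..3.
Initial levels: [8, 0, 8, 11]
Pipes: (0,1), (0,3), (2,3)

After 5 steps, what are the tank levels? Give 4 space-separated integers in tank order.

Answer: 6 5 8 8

Derivation:
Step 1: flows [0->1,3->0,3->2] -> levels [8 1 9 9]
Step 2: flows [0->1,3->0,2=3] -> levels [8 2 9 8]
Step 3: flows [0->1,0=3,2->3] -> levels [7 3 8 9]
Step 4: flows [0->1,3->0,3->2] -> levels [7 4 9 7]
Step 5: flows [0->1,0=3,2->3] -> levels [6 5 8 8]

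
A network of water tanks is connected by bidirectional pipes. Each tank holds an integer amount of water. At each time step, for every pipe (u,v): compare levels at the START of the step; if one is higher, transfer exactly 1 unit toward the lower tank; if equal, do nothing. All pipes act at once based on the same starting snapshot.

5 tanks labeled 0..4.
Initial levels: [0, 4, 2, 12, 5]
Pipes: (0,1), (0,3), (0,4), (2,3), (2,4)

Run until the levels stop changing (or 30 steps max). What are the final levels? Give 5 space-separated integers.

Answer: 6 4 6 4 3

Derivation:
Step 1: flows [1->0,3->0,4->0,3->2,4->2] -> levels [3 3 4 10 3]
Step 2: flows [0=1,3->0,0=4,3->2,2->4] -> levels [4 3 4 8 4]
Step 3: flows [0->1,3->0,0=4,3->2,2=4] -> levels [4 4 5 6 4]
Step 4: flows [0=1,3->0,0=4,3->2,2->4] -> levels [5 4 5 4 5]
Step 5: flows [0->1,0->3,0=4,2->3,2=4] -> levels [3 5 4 6 5]
Step 6: flows [1->0,3->0,4->0,3->2,4->2] -> levels [6 4 6 4 3]
Step 7: flows [0->1,0->3,0->4,2->3,2->4] -> levels [3 5 4 6 5]
  -> period-2 cycle: step 7 state = step 5 state; never stabilizes
  -> state at step 30: (30-5) mod 2 = 1, same as step 6 -> [6 4 6 4 3]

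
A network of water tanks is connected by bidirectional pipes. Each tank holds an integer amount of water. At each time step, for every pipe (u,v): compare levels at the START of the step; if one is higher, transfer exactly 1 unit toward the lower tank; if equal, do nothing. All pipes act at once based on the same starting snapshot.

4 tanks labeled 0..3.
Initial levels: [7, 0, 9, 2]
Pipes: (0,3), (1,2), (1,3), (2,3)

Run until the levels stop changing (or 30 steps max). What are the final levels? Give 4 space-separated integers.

Answer: 5 5 5 3

Derivation:
Step 1: flows [0->3,2->1,3->1,2->3] -> levels [6 2 7 3]
Step 2: flows [0->3,2->1,3->1,2->3] -> levels [5 4 5 4]
Step 3: flows [0->3,2->1,1=3,2->3] -> levels [4 5 3 6]
Step 4: flows [3->0,1->2,3->1,3->2] -> levels [5 5 5 3]
Step 5: flows [0->3,1=2,1->3,2->3] -> levels [4 4 4 6]
Step 6: flows [3->0,1=2,3->1,3->2] -> levels [5 5 5 3]
  -> period-2 cycle: step 6 state = step 4 state; never stabilizes
  -> state at step 30: (30-4) mod 2 = 0, same as step 4 -> [5 5 5 3]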